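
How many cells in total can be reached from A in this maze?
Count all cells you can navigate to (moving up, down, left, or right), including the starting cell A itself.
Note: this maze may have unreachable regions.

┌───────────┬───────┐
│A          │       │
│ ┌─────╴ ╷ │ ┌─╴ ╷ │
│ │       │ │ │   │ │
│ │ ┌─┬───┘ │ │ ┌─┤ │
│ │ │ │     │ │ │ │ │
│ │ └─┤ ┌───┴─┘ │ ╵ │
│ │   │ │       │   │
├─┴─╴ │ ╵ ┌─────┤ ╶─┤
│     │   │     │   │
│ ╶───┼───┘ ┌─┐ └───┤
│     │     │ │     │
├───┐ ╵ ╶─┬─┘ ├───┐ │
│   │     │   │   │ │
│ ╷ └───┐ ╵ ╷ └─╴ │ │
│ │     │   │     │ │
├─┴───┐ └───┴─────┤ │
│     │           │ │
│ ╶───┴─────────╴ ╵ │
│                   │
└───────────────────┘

Using BFS/flood-fill to find all reachable cells from A:
Maze size: 10 × 10 = 100 total cells
1 cell(s) are walled off and cannot be reached from A.
Reachable cells: 99

Reachable region (· marks reachable cells):

┌───────────┬───────┐
│A · · · · ·│· · · ·│
│ ┌─────╴ ╷ │ ┌─╴ ╷ │
│·│· · · ·│·│·│· ·│·│
│ │ ┌─┬───┘ │ │ ┌─┤ │
│·│·│ │· · ·│·│·│·│·│
│ │ └─┤ ┌───┴─┘ │ ╵ │
│·│· ·│·│· · · ·│· ·│
├─┴─╴ │ ╵ ┌─────┤ ╶─┤
│· · ·│· ·│· · ·│· ·│
│ ╶───┼───┘ ┌─┐ └───┤
│· · ·│· · ·│·│· · ·│
├───┐ ╵ ╶─┬─┘ ├───┐ │
│· ·│· · ·│· ·│· ·│·│
│ ╷ └───┐ ╵ ╷ └─╴ │ │
│·│· · ·│· ·│· · ·│·│
├─┴───┐ └───┴─────┤ │
│· · ·│· · · · · ·│·│
│ ╶───┴─────────╴ ╵ │
│· · · · · · · · · ·│
└───────────────────┘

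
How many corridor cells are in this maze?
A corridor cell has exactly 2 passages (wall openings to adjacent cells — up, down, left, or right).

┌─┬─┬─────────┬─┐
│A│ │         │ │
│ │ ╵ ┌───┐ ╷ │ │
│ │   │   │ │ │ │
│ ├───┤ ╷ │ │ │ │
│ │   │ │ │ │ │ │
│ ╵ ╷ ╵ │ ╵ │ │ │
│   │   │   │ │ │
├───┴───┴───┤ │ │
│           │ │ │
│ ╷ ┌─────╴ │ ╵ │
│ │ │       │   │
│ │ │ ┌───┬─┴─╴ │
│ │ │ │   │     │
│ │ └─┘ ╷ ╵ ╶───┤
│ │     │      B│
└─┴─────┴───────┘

Counting cells with exactly 2 passages:
Total corridor cells: 54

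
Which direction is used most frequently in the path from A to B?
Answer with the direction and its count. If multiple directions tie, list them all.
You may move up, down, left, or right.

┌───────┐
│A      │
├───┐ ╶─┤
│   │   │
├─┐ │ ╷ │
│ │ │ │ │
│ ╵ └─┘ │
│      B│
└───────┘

Directions: right, right, down, right, down, down
Counts: {'right': 3, 'down': 3}
Most common: down and right (tied at 3 times each)

Solution:

┌───────┐
│A → ↓  │
├───┐ ╶─┤
│   │↳ ↓│
├─┐ │ ╷ │
│ │ │ │↓│
│ ╵ └─┘ │
│      B│
└───────┘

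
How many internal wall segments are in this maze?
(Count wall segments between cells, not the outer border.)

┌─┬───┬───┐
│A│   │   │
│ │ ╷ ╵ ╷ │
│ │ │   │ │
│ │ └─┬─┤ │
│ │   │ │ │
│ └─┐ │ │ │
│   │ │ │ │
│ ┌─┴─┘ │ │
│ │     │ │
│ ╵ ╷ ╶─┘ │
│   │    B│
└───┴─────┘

Counting internal wall segments:
Total internal walls: 20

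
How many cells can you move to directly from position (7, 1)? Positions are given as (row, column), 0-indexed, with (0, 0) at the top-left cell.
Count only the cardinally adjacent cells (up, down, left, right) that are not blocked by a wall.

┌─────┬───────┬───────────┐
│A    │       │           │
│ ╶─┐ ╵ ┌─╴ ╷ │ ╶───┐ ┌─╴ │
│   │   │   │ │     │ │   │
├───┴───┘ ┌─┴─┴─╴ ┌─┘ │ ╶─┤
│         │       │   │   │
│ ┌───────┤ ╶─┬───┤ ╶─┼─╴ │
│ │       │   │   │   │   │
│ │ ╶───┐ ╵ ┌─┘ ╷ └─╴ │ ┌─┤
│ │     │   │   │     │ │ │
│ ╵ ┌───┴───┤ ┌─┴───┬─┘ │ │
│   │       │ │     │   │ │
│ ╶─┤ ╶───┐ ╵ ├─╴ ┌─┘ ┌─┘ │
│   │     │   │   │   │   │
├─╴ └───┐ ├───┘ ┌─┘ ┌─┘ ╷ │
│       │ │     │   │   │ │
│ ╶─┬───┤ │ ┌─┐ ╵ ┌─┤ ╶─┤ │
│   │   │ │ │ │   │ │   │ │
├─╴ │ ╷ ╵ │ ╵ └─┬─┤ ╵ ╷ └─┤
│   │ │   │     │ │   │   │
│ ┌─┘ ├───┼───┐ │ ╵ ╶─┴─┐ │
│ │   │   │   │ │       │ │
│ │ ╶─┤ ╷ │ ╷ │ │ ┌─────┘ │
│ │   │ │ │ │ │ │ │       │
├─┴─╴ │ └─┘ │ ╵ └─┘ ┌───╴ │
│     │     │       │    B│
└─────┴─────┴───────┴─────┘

Checking passable neighbors of (7, 1):
Neighbors: (6, 1), (7, 0), (7, 2)
Count: 3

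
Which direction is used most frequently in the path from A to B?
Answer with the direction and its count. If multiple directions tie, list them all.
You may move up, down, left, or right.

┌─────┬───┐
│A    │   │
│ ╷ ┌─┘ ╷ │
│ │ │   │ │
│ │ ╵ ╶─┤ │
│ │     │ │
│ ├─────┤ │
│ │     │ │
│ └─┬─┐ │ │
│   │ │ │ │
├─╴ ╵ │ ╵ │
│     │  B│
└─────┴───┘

Directions: right, down, down, right, up, right, up, right, down, down, down, down, down
Counts: {'right': 4, 'down': 7, 'up': 2}
Most common: down (7 times)

Solution:

┌─────┬───┐
│A ↓  │↱ ↓│
│ ╷ ┌─┘ ╷ │
│ │↓│↱ ↑│↓│
│ │ ╵ ╶─┤ │
│ │↳ ↑  │↓│
│ ├─────┤ │
│ │     │↓│
│ └─┬─┐ │ │
│   │ │ │↓│
├─╴ ╵ │ ╵ │
│     │  B│
└─────┴───┘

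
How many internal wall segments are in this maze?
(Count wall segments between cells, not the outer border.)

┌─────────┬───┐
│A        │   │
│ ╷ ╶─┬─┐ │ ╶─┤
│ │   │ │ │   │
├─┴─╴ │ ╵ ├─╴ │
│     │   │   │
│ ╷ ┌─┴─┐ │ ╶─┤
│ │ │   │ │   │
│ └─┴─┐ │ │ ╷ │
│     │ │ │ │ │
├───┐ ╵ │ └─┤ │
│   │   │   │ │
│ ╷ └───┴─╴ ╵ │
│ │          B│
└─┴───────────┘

Counting internal wall segments:
Total internal walls: 36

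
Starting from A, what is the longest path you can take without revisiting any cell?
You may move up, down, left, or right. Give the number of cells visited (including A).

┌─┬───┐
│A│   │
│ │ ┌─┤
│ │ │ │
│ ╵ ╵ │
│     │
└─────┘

Finding longest simple path using DFS:
Start: (0, 0)
Longest path visits 7 cells
Path: A → down → down → right → up → up → right

Solution:

┌─┬───┐
│A│↱ B│
│ │ ┌─┤
│↓│↑│ │
│ ╵ ╵ │
│↳ ↑  │
└─────┘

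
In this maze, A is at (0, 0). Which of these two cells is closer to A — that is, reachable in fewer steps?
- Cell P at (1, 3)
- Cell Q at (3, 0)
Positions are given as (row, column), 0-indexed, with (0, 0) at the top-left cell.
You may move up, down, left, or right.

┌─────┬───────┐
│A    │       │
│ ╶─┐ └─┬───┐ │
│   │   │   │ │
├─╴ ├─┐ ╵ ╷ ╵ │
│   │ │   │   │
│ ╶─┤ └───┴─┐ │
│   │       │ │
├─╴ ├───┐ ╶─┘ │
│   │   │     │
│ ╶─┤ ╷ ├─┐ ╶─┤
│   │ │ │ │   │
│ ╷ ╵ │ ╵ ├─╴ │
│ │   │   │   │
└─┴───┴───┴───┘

Shortest path A → P at (1, 3): 4 steps
Shortest path A → Q at (3, 0): 5 steps

P is closer (4 steps vs 5 steps).

Path to P:

┌─────┬───────┐
│A → ↓│       │
│ ╶─┐ └─┬───┐ │
│   │↳ P│   │ │
├─╴ ├─┐ ╵ ╷ ╵ │
│   │ │   │   │
│ ╶─┤ └───┴─┐ │
│   │       │ │
├─╴ ├───┐ ╶─┘ │
│   │   │     │
│ ╶─┤ ╷ ├─┐ ╶─┤
│   │ │ │ │   │
│ ╷ ╵ │ ╵ ├─╴ │
│ │   │   │   │
└─┴───┴───┴───┘

Path to Q:

┌─────┬───────┐
│A    │       │
│ ╶─┐ └─┬───┐ │
│↳ ↓│   │   │ │
├─╴ ├─┐ ╵ ╷ ╵ │
│↓ ↲│ │   │   │
│ ╶─┤ └───┴─┐ │
│Q  │       │ │
├─╴ ├───┐ ╶─┘ │
│   │   │     │
│ ╶─┤ ╷ ├─┐ ╶─┤
│   │ │ │ │   │
│ ╷ ╵ │ ╵ ├─╴ │
│ │   │   │   │
└─┴───┴───┴───┘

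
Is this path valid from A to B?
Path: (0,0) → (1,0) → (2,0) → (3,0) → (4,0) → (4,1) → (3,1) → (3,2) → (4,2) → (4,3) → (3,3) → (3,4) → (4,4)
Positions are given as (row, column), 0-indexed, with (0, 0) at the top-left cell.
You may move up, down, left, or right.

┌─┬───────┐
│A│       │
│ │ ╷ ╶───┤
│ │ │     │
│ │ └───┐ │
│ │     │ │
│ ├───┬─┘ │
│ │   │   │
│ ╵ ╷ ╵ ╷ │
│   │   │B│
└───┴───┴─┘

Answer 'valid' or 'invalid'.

Checking path validity:
Result: All consecutive moves are passable.

valid

Correct solution:

┌─┬───────┐
│A│       │
│ │ ╷ ╶───┤
│↓│ │     │
│ │ └───┐ │
│↓│     │ │
│ ├───┬─┘ │
│↓│↱ ↓│↱ ↓│
│ ╵ ╷ ╵ ╷ │
│↳ ↑│↳ ↑│B│
└───┴───┴─┘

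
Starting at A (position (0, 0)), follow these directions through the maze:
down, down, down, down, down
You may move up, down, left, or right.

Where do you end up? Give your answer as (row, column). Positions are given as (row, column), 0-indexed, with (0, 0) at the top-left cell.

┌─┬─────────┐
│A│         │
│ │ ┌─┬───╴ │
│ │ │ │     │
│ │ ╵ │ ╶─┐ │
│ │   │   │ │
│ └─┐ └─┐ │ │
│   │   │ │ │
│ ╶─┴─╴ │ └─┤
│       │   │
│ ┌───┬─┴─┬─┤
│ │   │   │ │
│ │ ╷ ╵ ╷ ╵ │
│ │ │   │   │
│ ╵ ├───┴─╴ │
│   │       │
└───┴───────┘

Following directions step by step:
Start: (0, 0)
  down: (0, 0) → (1, 0)
  down: (1, 0) → (2, 0)
  down: (2, 0) → (3, 0)
  down: (3, 0) → (4, 0)
  down: (4, 0) → (5, 0)
Final position: (5, 0)

Path taken:

┌─┬─────────┐
│A│         │
│ │ ┌─┬───╴ │
│↓│ │ │     │
│ │ ╵ │ ╶─┐ │
│↓│   │   │ │
│ └─┐ └─┐ │ │
│↓  │   │ │ │
│ ╶─┴─╴ │ └─┤
│↓      │   │
│ ┌───┬─┴─┬─┤
│B│   │   │ │
│ │ ╷ ╵ ╷ ╵ │
│ │ │   │   │
│ ╵ ├───┴─╴ │
│   │       │
└───┴───────┘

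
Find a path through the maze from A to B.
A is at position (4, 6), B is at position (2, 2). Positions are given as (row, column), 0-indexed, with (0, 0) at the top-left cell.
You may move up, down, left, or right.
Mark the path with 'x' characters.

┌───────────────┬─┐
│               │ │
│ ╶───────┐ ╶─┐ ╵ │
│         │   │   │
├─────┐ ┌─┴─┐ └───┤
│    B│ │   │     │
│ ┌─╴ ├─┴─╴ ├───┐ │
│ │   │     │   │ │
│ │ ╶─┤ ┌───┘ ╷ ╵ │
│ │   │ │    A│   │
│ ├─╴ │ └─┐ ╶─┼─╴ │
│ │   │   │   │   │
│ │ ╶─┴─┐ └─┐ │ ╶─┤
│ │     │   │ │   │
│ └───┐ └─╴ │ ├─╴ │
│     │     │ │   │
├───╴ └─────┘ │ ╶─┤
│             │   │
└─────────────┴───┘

Finding the shortest path from (4, 6) to (2, 2):
Path length: 20 steps
Directions: left → down → right → down → down → down → left → left → left → left → up → left → left → up → up → up → up → up → right → right

Solution:

┌───────────────┬─┐
│               │ │
│ ╶───────┐ ╶─┐ ╵ │
│         │   │   │
├─────┐ ┌─┴─┐ └───┤
│x x B│ │   │     │
│ ┌─╴ ├─┴─╴ ├───┐ │
│x│   │     │   │ │
│ │ ╶─┤ ┌───┘ ╷ ╵ │
│x│   │ │  x A│   │
│ ├─╴ │ └─┐ ╶─┼─╴ │
│x│   │   │x x│   │
│ │ ╶─┴─┐ └─┐ │ ╶─┤
│x│     │   │x│   │
│ └───┐ └─╴ │ ├─╴ │
│x x x│     │x│   │
├───╴ └─────┘ │ ╶─┤
│    x x x x x│   │
└─────────────┴───┘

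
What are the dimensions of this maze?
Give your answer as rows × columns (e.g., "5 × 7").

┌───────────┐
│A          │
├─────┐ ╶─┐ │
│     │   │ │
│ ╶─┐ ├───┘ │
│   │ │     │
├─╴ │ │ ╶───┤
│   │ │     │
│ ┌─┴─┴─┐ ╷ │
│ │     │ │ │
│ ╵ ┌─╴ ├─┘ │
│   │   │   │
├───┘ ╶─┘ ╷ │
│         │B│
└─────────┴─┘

Counting the maze dimensions:
Rows (vertical): 7
Columns (horizontal): 6
Dimensions: 7 × 6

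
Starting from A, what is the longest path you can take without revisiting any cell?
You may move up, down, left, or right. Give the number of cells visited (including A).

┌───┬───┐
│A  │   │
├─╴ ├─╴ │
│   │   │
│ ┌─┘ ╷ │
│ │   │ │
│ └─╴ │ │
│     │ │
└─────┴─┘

Finding longest simple path using DFS:
Start: (0, 0)
Longest path visits 13 cells
Path: A → right → down → left → down → down → right → right → up → up → right → up → left

Solution:

┌───┬───┐
│A ↓│B ↰│
├─╴ ├─╴ │
│↓ ↲│↱ ↑│
│ ┌─┘ ╷ │
│↓│  ↑│ │
│ └─╴ │ │
│↳ → ↑│ │
└─────┴─┘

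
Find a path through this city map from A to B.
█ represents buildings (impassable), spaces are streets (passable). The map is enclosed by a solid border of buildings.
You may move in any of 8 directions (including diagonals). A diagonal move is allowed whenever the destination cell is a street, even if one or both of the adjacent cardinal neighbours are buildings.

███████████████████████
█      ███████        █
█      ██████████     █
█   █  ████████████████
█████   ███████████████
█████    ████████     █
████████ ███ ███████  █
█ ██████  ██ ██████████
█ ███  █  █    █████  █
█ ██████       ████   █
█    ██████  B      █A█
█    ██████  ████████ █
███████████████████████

Finding the shortest path from A to B:
Movement: 8-directional
Path length: 8 steps
Directions: up-left → left → down-left → left → left → left → left → left

Solution:

███████████████████████
█      ███████        █
█      ██████████     █
█   █  ████████████████
█████   ███████████████
█████    ████████     █
████████ ███ ███████  █
█ ██████  ██ ██████████
█ ███  █  █    █████  █
█ ██████       ████↙← █
█    ██████  B←←←←← █A█
█    ██████  ████████ █
███████████████████████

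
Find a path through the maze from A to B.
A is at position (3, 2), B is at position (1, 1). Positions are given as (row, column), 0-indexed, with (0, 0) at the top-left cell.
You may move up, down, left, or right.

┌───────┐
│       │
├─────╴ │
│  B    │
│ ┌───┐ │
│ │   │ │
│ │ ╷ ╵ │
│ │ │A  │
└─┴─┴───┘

Finding the shortest path from (3, 2) to (1, 1):
Path length: 5 steps
Directions: right → up → up → left → left

Solution:

┌───────┐
│       │
├─────╴ │
│  B ← ↰│
│ ┌───┐ │
│ │   │↑│
│ │ ╷ ╵ │
│ │ │A ↑│
└─┴─┴───┘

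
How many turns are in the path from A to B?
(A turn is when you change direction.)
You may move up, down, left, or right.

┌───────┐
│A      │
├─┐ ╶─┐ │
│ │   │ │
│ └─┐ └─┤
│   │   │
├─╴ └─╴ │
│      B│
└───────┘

Directions: right, down, right, down, right, down
Number of turns: 5

Solution:

┌───────┐
│A ↓    │
├─┐ ╶─┐ │
│ │↳ ↓│ │
│ └─┐ └─┤
│   │↳ ↓│
├─╴ └─╴ │
│      B│
└───────┘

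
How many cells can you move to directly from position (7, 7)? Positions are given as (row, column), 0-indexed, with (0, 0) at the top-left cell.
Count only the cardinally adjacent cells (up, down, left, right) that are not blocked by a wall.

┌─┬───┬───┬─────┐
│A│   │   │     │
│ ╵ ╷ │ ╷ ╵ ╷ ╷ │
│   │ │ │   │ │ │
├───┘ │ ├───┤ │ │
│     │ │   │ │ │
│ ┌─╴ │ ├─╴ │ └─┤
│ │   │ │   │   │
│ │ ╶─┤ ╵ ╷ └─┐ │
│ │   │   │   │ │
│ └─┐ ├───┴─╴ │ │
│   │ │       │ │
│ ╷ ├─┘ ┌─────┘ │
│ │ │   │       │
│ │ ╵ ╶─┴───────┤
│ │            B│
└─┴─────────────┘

Checking passable neighbors of (7, 7):
Neighbors: (7, 6)
Count: 1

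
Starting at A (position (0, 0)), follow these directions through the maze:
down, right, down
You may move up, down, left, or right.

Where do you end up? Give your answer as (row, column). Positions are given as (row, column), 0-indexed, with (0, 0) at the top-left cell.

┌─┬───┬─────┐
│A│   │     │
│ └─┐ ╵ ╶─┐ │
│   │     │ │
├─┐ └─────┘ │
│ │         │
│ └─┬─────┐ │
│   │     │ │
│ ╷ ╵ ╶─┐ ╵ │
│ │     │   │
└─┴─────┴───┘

Following directions step by step:
Start: (0, 0)
  down: (0, 0) → (1, 0)
  right: (1, 0) → (1, 1)
  down: (1, 1) → (2, 1)
Final position: (2, 1)

Path taken:

┌─┬───┬─────┐
│A│   │     │
│ └─┐ ╵ ╶─┐ │
│↳ ↓│     │ │
├─┐ └─────┘ │
│ │B        │
│ └─┬─────┐ │
│   │     │ │
│ ╷ ╵ ╶─┐ ╵ │
│ │     │   │
└─┴─────┴───┘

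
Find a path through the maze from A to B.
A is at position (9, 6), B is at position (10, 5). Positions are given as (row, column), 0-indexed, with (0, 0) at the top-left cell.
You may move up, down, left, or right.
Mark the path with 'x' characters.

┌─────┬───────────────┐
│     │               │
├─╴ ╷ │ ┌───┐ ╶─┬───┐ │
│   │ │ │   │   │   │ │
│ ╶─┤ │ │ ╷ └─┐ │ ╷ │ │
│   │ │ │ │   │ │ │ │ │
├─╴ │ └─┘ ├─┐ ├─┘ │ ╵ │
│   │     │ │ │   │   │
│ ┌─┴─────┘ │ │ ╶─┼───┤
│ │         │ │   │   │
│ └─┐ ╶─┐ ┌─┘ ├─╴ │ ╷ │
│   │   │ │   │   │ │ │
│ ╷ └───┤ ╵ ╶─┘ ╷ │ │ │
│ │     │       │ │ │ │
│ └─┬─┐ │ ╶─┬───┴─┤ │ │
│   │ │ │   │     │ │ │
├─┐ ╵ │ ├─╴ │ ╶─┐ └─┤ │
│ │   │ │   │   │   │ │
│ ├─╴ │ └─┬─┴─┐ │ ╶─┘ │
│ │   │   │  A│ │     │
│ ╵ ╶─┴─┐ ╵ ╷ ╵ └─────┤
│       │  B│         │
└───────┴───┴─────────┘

Finding the shortest path from (9, 6) to (10, 5):
Path length: 2 steps
Directions: left → down

Solution:

┌─────┬───────────────┐
│     │               │
├─╴ ╷ │ ┌───┐ ╶─┬───┐ │
│   │ │ │   │   │   │ │
│ ╶─┤ │ │ ╷ └─┐ │ ╷ │ │
│   │ │ │ │   │ │ │ │ │
├─╴ │ └─┘ ├─┐ ├─┘ │ ╵ │
│   │     │ │ │   │   │
│ ┌─┴─────┘ │ │ ╶─┼───┤
│ │         │ │   │   │
│ └─┐ ╶─┐ ┌─┘ ├─╴ │ ╷ │
│   │   │ │   │   │ │ │
│ ╷ └───┤ ╵ ╶─┘ ╷ │ │ │
│ │     │       │ │ │ │
│ └─┬─┐ │ ╶─┬───┴─┤ │ │
│   │ │ │   │     │ │ │
├─┐ ╵ │ ├─╴ │ ╶─┐ └─┤ │
│ │   │ │   │   │   │ │
│ ├─╴ │ └─┬─┴─┐ │ ╶─┘ │
│ │   │   │x A│ │     │
│ ╵ ╶─┴─┐ ╵ ╷ ╵ └─────┤
│       │  B│         │
└───────┴───┴─────────┘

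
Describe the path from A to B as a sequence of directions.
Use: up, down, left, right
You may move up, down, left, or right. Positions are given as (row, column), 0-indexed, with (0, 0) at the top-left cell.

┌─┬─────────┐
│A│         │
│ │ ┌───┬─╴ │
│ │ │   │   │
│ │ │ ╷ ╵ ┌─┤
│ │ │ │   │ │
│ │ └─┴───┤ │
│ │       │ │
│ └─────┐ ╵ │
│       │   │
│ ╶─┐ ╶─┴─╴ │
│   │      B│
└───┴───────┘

Finding the path and converting it to directions:
Path through cells: (0,0) → (1,0) → (2,0) → (3,0) → (4,0) → (4,1) → (4,2) → (5,2) → (5,3) → (5,4) → (5,5)
Directions: down, down, down, down, right, right, down, right, right, right

Solution:

┌─┬─────────┐
│A│         │
│ │ ┌───┬─╴ │
│↓│ │   │   │
│ │ │ ╷ ╵ ┌─┤
│↓│ │ │   │ │
│ │ └─┴───┤ │
│↓│       │ │
│ └─────┐ ╵ │
│↳ → ↓  │   │
│ ╶─┐ ╶─┴─╴ │
│   │↳ → → B│
└───┴───────┘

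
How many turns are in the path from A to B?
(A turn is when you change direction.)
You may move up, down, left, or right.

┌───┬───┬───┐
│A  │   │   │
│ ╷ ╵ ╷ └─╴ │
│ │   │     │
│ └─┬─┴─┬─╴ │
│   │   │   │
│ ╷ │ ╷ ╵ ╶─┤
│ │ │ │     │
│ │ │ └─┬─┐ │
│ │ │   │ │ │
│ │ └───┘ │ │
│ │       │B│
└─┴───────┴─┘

Directions: right, down, right, up, right, down, right, right, down, left, down, right, down, down
Number of turns: 11

Solution:

┌───┬───┬───┐
│A ↓│↱ ↓│   │
│ ╷ ╵ ╷ └─╴ │
│ │↳ ↑│↳ → ↓│
│ └─┬─┴─┬─╴ │
│   │   │↓ ↲│
│ ╷ │ ╷ ╵ ╶─┤
│ │ │ │  ↳ ↓│
│ │ │ └─┬─┐ │
│ │ │   │ │↓│
│ │ └───┘ │ │
│ │       │B│
└─┴───────┴─┘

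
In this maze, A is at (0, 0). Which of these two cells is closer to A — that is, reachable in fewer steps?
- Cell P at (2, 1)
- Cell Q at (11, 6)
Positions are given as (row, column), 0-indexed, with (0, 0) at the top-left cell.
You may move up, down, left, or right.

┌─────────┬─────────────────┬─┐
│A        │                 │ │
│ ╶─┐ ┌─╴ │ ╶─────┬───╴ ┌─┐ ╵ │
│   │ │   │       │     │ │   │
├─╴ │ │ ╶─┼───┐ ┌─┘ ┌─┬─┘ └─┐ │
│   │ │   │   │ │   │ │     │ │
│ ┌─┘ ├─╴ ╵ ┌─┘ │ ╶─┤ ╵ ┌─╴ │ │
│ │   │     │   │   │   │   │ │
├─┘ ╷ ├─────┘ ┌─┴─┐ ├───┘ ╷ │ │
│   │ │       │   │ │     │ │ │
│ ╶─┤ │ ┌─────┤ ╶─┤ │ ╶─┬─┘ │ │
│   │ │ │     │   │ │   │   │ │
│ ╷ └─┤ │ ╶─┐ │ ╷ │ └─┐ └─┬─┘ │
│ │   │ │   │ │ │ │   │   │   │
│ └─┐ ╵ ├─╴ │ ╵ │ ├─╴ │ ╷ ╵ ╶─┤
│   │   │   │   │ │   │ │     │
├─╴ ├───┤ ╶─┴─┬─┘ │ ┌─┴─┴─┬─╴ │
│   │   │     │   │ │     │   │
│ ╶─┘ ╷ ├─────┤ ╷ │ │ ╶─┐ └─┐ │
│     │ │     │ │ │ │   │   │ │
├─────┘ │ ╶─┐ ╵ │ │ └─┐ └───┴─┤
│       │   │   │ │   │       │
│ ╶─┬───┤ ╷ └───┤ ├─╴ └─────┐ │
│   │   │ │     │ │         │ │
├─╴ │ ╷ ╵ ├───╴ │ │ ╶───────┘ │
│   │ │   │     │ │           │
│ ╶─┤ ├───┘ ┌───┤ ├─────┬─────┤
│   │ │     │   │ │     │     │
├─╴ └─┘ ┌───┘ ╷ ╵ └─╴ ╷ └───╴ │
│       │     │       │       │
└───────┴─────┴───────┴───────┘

Shortest path A → P at (2, 1): 3 steps
Shortest path A → Q at (11, 6): 41 steps

P is closer (3 steps vs 41 steps).

Path to P:

┌─────────┬─────────────────┬─┐
│A        │                 │ │
│ ╶─┐ ┌─╴ │ ╶─────┬───╴ ┌─┐ ╵ │
│↳ ↓│ │   │       │     │ │   │
├─╴ │ │ ╶─┼───┐ ┌─┘ ┌─┬─┘ └─┐ │
│  P│ │   │   │ │   │ │     │ │
│ ┌─┘ ├─╴ ╵ ┌─┘ │ ╶─┤ ╵ ┌─╴ │ │
│ │   │     │   │   │   │   │ │
├─┘ ╷ ├─────┘ ┌─┴─┐ ├───┘ ╷ │ │
│   │ │       │   │ │     │ │ │
│ ╶─┤ │ ┌─────┤ ╶─┤ │ ╶─┬─┘ │ │
│   │ │ │     │   │ │   │   │ │
│ ╷ └─┤ │ ╶─┐ │ ╷ │ └─┐ └─┬─┘ │
│ │   │ │   │ │ │ │   │   │   │
│ └─┐ ╵ ├─╴ │ ╵ │ ├─╴ │ ╷ ╵ ╶─┤
│   │   │   │   │ │   │ │     │
├─╴ ├───┤ ╶─┴─┬─┘ │ ┌─┴─┴─┬─╴ │
│   │   │     │   │ │     │   │
│ ╶─┘ ╷ ├─────┤ ╷ │ │ ╶─┐ └─┐ │
│     │ │     │ │ │ │   │   │ │
├─────┘ │ ╶─┐ ╵ │ │ └─┐ └───┴─┤
│       │   │   │ │   │       │
│ ╶─┬───┤ ╷ └───┤ ├─╴ └─────┐ │
│   │   │ │     │ │         │ │
├─╴ │ ╷ ╵ ├───╴ │ │ ╶───────┘ │
│   │ │   │     │ │           │
│ ╶─┤ ├───┘ ┌───┤ ├─────┬─────┤
│   │ │     │   │ │     │     │
├─╴ └─┘ ┌───┘ ╷ ╵ └─╴ ╷ └───╴ │
│       │     │       │       │
└───────┴─────┴───────┴───────┘

Path to Q:

┌─────────┬─────────────────┬─┐
│A → ↓    │                 │ │
│ ╶─┐ ┌─╴ │ ╶─────┬───╴ ┌─┐ ╵ │
│   │↓│   │       │     │ │   │
├─╴ │ │ ╶─┼───┐ ┌─┘ ┌─┬─┘ └─┐ │
│   │↓│   │   │ │   │ │     │ │
│ ┌─┘ ├─╴ ╵ ┌─┘ │ ╶─┤ ╵ ┌─╴ │ │
│ │↓ ↲│     │   │   │   │   │ │
├─┘ ╷ ├─────┘ ┌─┴─┐ ├───┘ ╷ │ │
│↓ ↲│ │       │   │ │     │ │ │
│ ╶─┤ │ ┌─────┤ ╶─┤ │ ╶─┬─┘ │ │
│↓  │ │ │     │   │ │   │   │ │
│ ╷ └─┤ │ ╶─┐ │ ╷ │ └─┐ └─┬─┘ │
│↓│   │ │   │ │ │ │   │   │   │
│ └─┐ ╵ ├─╴ │ ╵ │ ├─╴ │ ╷ ╵ ╶─┤
│↳ ↓│   │   │   │ │   │ │     │
├─╴ ├───┤ ╶─┴─┬─┘ │ ┌─┴─┴─┬─╴ │
│↓ ↲│↱ ↓│     │   │ │     │   │
│ ╶─┘ ╷ ├─────┤ ╷ │ │ ╶─┐ └─┐ │
│↳ → ↑│↓│     │ │ │ │   │   │ │
├─────┘ │ ╶─┐ ╵ │ │ └─┐ └───┴─┤
│↓ ← ← ↲│   │   │ │   │       │
│ ╶─┬───┤ ╷ └───┤ ├─╴ └─────┐ │
│↳ ↓│   │ │  Q ↰│ │         │ │
├─╴ │ ╷ ╵ ├───╴ │ │ ╶───────┘ │
│↓ ↲│ │   │↱ → ↑│ │           │
│ ╶─┤ ├───┘ ┌───┤ ├─────┬─────┤
│↳ ↓│ │↱ → ↑│   │ │     │     │
├─╴ └─┘ ┌───┘ ╷ ╵ └─╴ ╷ └───╴ │
│  ↳ → ↑│     │       │       │
└───────┴─────┴───────┴───────┘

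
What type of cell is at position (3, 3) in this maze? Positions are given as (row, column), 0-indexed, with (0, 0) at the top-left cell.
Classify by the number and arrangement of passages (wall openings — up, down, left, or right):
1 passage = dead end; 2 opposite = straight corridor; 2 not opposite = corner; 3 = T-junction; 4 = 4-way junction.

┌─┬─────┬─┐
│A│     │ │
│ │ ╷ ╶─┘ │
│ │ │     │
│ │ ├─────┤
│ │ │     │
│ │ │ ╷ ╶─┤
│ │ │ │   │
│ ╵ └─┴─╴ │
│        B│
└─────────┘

Checking cell at (3, 3):
Number of passages: 2
Cell type: corner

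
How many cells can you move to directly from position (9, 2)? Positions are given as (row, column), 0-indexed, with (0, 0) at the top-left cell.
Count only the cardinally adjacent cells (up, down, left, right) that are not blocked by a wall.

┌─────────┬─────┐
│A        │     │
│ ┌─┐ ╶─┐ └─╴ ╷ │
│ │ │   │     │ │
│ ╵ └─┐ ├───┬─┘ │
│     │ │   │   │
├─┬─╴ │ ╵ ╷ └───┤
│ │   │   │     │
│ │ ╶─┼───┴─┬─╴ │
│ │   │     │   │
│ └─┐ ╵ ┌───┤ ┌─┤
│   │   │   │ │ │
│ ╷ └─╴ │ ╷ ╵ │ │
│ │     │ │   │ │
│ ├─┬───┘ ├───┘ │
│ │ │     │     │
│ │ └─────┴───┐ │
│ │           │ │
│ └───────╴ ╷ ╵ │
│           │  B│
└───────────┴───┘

Checking passable neighbors of (9, 2):
Neighbors: (9, 1), (9, 3)
Count: 2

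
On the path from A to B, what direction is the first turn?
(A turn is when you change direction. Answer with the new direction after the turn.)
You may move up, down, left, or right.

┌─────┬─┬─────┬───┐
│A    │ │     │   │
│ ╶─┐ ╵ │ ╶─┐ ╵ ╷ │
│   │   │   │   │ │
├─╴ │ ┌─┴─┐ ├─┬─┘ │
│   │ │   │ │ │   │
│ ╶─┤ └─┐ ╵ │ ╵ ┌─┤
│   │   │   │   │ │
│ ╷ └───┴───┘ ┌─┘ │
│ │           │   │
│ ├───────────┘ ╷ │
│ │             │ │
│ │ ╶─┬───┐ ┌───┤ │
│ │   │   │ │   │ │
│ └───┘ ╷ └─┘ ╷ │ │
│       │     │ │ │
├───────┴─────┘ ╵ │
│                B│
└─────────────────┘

Directions: down, right, down, left, down, down, down, down, down, right, right, right, up, right, down, right, right, up, right, down, down, right
First turn direction: right

Solution:

┌─────┬─┬─────┬───┐
│A    │ │     │   │
│ ╶─┐ ╵ │ ╶─┐ ╵ ╷ │
│↳ ↓│   │   │   │ │
├─╴ │ ┌─┴─┐ ├─┬─┘ │
│↓ ↲│ │   │ │ │   │
│ ╶─┤ └─┐ ╵ │ ╵ ┌─┤
│↓  │   │   │   │ │
│ ╷ └───┴───┘ ┌─┘ │
│↓│           │   │
│ ├───────────┘ ╷ │
│↓│             │ │
│ │ ╶─┬───┐ ┌───┤ │
│↓│   │↱ ↓│ │↱ ↓│ │
│ └───┘ ╷ └─┘ ╷ │ │
│↳ → → ↑│↳ → ↑│↓│ │
├───────┴─────┘ ╵ │
│              ↳ B│
└─────────────────┘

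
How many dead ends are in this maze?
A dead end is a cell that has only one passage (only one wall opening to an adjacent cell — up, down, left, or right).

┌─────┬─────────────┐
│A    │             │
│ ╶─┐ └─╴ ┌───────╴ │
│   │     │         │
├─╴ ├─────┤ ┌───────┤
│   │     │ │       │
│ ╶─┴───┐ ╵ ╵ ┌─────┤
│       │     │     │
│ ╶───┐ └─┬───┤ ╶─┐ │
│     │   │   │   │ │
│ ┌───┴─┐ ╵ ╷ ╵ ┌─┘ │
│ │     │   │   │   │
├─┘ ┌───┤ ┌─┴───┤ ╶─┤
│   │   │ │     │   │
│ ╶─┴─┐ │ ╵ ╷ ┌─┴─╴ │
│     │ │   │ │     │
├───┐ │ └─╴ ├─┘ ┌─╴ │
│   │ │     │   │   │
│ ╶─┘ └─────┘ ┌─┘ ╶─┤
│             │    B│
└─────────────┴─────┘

Checking each cell for number of passages:

Dead ends found at positions:
  (0, 3)
  (2, 2)
  (2, 9)
  (4, 2)
  (4, 8)
  (5, 0)
  (5, 3)
  (6, 2)
  (6, 7)
  (7, 6)
  (8, 1)
  (9, 7)
  (9, 9)
Total dead ends: 13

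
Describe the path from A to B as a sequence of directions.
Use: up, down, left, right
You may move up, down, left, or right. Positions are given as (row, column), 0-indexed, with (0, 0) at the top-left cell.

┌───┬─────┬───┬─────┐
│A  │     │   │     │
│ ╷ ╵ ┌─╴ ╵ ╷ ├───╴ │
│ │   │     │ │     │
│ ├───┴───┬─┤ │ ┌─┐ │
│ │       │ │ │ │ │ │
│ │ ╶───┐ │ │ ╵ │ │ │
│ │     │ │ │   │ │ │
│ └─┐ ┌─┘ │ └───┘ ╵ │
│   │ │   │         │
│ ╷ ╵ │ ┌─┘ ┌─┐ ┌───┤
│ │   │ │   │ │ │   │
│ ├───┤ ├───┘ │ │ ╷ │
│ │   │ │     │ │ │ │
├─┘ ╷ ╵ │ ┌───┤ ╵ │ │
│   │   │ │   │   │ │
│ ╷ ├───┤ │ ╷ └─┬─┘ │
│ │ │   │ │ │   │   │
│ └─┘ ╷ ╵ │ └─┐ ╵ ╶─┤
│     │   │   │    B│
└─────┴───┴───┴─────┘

Finding the path and converting it to directions:
Path through cells: (0,0) → (0,1) → (1,1) → (1,2) → (0,2) → (0,3) → (0,4) → (1,4) → (1,5) → (0,5) → (0,6) → (1,6) → (2,6) → (3,6) → (3,7) → (2,7) → (1,7) → (1,8) → (1,9) → (2,9) → (3,9) → (4,9) → (4,8) → (4,7) → (5,7) → (6,7) → (7,7) → (7,8) → (6,8) → (5,8) → (5,9) → (6,9) → (7,9) → (8,9) → (8,8) → (9,8) → (9,9)
Directions: right, down, right, up, right, right, down, right, up, right, down, down, down, right, up, up, right, right, down, down, down, left, left, down, down, down, right, up, up, right, down, down, down, left, down, right

Solution:

┌───┬─────┬───┬─────┐
│A ↓│↱ → ↓│↱ ↓│     │
│ ╷ ╵ ┌─╴ ╵ ╷ ├───╴ │
│ │↳ ↑│  ↳ ↑│↓│↱ → ↓│
│ ├───┴───┬─┤ │ ┌─┐ │
│ │       │ │↓│↑│ │↓│
│ │ ╶───┐ │ │ ╵ │ │ │
│ │     │ │ │↳ ↑│ │↓│
│ └─┐ ┌─┘ │ └───┘ ╵ │
│   │ │   │    ↓ ← ↲│
│ ╷ ╵ │ ┌─┘ ┌─┐ ┌───┤
│ │   │ │   │ │↓│↱ ↓│
│ ├───┤ ├───┘ │ │ ╷ │
│ │   │ │     │↓│↑│↓│
├─┘ ╷ ╵ │ ┌───┤ ╵ │ │
│   │   │ │   │↳ ↑│↓│
│ ╷ ├───┤ │ ╷ └─┬─┘ │
│ │ │   │ │ │   │↓ ↲│
│ └─┘ ╷ ╵ │ └─┐ ╵ ╶─┤
│     │   │   │  ↳ B│
└─────┴───┴───┴─────┘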